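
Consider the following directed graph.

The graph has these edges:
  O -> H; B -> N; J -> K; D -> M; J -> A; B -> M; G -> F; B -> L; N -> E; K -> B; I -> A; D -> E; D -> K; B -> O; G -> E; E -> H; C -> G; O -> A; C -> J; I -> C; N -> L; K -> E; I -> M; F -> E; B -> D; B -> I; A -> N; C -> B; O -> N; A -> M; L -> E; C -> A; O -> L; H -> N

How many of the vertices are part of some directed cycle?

A vertex is on a directed cycle iff it belongs to a strongly connected component of size ≥ 2 (or has a self-loop).
The vertices on cycles are {B, C, D, E, H, I, J, K, L, N} — 10 in total.

10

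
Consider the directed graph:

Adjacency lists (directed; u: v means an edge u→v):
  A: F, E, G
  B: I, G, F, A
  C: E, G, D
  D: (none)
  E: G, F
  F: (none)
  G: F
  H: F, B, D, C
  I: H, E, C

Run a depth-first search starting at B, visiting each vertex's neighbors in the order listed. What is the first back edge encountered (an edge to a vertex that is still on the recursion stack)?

H->B

DFS from B (visiting each vertex's neighbors in the order listed); mark gray on enter, black on exit:
B gray
  I gray
    H gray
      F gray
      F black
      H→B: B is gray → back edge
First back edge: H → B.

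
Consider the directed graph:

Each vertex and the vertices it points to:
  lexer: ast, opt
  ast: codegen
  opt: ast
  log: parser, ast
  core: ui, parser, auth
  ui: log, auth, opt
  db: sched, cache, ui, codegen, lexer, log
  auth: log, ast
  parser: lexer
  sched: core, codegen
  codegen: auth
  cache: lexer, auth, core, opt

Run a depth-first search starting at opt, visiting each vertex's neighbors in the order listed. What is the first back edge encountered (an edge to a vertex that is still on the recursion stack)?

lexer->ast

DFS from opt (visiting each vertex's neighbors in the order listed); mark gray on enter, black on exit:
opt gray
  ast gray
    codegen gray
      auth gray
        log gray
          parser gray
            lexer gray
              lexer→ast: ast is gray → back edge
First back edge: lexer → ast.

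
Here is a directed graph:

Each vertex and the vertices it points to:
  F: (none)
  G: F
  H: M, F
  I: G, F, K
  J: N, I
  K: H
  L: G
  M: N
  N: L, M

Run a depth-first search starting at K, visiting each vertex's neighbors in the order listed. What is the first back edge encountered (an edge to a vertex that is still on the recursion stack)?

N->M

DFS from K (visiting each vertex's neighbors in the order listed); mark gray on enter, black on exit:
K gray
  H gray
    M gray
      N gray
        L gray
          G gray
            F gray
            F black
          G black
        L black
        N→M: M is gray → back edge
First back edge: N → M.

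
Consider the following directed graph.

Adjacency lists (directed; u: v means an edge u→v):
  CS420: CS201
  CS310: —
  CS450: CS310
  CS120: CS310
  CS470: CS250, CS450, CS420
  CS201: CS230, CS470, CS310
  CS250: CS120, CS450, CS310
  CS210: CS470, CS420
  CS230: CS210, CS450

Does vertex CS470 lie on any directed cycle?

CS470 is on a cycle iff CS470 can reach itself via ≥1 edge.
CS470 → CS420 → CS201 → CS470 — yes.

Yes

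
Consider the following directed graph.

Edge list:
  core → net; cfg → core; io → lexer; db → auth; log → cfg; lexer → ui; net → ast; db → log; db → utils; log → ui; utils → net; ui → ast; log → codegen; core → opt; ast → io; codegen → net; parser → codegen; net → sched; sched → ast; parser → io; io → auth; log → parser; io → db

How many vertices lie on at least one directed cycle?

A vertex is on a directed cycle iff it belongs to a strongly connected component of size ≥ 2 (or has a self-loop).
The vertices on cycles are {db, io, ui, ast, cfg, log, net, core, lexer, sched, utils, parser, codegen} — 13 in total.

13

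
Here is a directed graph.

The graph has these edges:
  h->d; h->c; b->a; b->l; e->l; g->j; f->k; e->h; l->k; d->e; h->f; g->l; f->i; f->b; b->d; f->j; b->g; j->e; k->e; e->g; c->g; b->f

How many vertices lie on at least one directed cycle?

10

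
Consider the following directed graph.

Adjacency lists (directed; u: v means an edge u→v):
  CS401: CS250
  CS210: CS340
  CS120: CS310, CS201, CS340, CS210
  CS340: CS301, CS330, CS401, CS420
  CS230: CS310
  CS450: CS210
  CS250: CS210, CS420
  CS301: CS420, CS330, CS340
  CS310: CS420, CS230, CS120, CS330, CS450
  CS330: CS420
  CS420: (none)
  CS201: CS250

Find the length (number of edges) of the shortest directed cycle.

For each vertex v, BFS finds the shortest path from v back to v.
The shortest such closed walk is CS120 → CS310 → CS120, length 2.

2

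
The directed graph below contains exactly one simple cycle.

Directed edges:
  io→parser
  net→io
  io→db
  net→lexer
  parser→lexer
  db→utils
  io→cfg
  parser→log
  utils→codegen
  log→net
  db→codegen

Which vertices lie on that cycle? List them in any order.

io, log, net, parser

DFS with gray/black marking from net:
net gray
  io gray
    parser gray
      lexer gray
      lexer black
      log gray
        log→net: net is gray → back edge
Back edge closes the cycle net → io → parser → log → net; its vertices are {io, log, net, parser}.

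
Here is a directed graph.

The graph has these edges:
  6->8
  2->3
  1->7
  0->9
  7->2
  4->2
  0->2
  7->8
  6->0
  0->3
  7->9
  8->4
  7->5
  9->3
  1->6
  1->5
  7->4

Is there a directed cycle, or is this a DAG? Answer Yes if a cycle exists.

No

DFS with white/gray/black marking, starting from 1:
1 gray
  6 gray
    8 gray
      4 gray
        2 gray
          3 gray
          3 black
        2 black
      4 black
    8 black
    0 gray
      0→3: 3 black — skip
      0→2: 2 black — skip
      9 gray
        9→3: 3 black — skip
      9 black
    0 black
  6 black
  7 gray
    7→8: 8 black — skip
    7→4: 4 black — skip
    7→9: 9 black — skip
    5 gray
    5 black
    7→2: 2 black — skip
  7 black
  1→5: 5 black — skip
1 black
Every edge goes to a white or black vertex — no back edge, so the graph is acyclic.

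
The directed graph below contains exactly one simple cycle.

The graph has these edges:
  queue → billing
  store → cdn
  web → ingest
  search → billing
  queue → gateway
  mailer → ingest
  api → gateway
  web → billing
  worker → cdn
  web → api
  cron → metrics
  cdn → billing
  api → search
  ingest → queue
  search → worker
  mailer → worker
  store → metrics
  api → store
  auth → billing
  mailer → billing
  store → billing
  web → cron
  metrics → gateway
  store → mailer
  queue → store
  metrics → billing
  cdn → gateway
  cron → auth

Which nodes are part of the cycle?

queue, store, ingest, mailer

DFS with gray/black marking from ingest:
ingest gray
  queue gray
    gateway gray
    gateway black
    store gray
      billing gray
      billing black
      mailer gray
        mailer→ingest: ingest is gray → back edge
Back edge closes the cycle ingest → queue → store → mailer → ingest; its vertices are {queue, store, ingest, mailer}.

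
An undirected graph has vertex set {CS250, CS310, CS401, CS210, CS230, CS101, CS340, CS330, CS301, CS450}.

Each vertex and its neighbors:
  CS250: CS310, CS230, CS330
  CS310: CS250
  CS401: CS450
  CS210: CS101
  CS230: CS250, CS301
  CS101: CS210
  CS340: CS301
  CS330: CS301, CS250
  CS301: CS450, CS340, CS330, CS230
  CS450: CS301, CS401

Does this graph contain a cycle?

Yes

DFS, tracking each vertex's parent; an edge to a visited non-parent vertex closes a cycle.
Start from CS450:
visit CS450 (parent –)
  visit CS301 (parent CS450)
    CS301–CS450: parent, skip
    visit CS340 (parent CS301)
      CS340–CS301: parent, skip
    visit CS330 (parent CS301)
      CS330–CS301: parent, skip
      visit CS250 (parent CS330)
        visit CS310 (parent CS250)
          CS310–CS250: parent, skip
        visit CS230 (parent CS250)
          CS230–CS250: parent, skip
          CS230–CS301: CS301 visited and ≠ parent → cycle
Cycle: CS301 – CS330 – CS250 – CS230 – CS301.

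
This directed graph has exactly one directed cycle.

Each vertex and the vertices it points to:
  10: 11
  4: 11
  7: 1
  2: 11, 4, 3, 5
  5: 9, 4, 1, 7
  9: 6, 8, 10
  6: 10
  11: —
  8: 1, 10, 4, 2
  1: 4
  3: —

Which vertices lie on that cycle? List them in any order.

2, 5, 8, 9

DFS with gray/black marking from 2:
2 gray
  11 gray
  11 black
  4 gray
    4→11: 11 black — skip
  4 black
  3 gray
  3 black
  5 gray
    9 gray
      6 gray
        10 gray
          10→11: 11 black — skip
        10 black
      6 black
      8 gray
        1 gray
          1→4: 4 black — skip
        1 black
        8→10: 10 black — skip
        8→4: 4 black — skip
        8→2: 2 is gray → back edge
Back edge closes the cycle 2 → 5 → 9 → 8 → 2; its vertices are {2, 5, 8, 9}.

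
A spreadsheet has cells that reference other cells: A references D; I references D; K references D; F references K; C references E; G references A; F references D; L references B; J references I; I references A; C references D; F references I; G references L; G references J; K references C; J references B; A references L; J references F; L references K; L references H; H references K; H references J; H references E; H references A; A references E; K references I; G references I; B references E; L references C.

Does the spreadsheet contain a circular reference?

Yes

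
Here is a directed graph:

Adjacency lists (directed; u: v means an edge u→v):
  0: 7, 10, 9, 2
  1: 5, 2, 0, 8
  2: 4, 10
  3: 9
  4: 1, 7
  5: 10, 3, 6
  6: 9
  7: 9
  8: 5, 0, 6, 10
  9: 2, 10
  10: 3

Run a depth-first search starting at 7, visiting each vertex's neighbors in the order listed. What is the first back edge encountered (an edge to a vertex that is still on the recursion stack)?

DFS from 7 (visiting each vertex's neighbors in the order listed); mark gray on enter, black on exit:
7 gray
  9 gray
    2 gray
      4 gray
        1 gray
          5 gray
            10 gray
              3 gray
                3→9: 9 is gray → back edge
First back edge: 3 → 9.

3->9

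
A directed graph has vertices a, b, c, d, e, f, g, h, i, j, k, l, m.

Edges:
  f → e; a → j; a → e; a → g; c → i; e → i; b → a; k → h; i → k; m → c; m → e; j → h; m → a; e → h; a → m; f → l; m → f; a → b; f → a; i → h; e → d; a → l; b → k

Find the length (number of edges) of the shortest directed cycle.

2

For each vertex v, BFS finds the shortest path from v back to v.
The shortest such closed walk is a → m → a, length 2.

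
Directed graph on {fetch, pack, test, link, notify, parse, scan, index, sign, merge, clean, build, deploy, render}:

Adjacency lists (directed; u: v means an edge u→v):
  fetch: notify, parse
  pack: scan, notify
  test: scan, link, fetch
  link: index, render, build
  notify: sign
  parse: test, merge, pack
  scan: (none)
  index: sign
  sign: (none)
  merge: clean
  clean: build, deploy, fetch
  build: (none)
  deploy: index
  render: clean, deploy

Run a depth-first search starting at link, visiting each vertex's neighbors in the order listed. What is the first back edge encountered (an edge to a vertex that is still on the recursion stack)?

test->link

DFS from link (visiting each vertex's neighbors in the order listed); mark gray on enter, black on exit:
link gray
  index gray
    sign gray
    sign black
  index black
  render gray
    clean gray
      build gray
      build black
      deploy gray
        deploy→index: index black — skip
      deploy black
      fetch gray
        notify gray
          notify→sign: sign black — skip
        notify black
        parse gray
          test gray
            scan gray
            scan black
            test→link: link is gray → back edge
First back edge: test → link.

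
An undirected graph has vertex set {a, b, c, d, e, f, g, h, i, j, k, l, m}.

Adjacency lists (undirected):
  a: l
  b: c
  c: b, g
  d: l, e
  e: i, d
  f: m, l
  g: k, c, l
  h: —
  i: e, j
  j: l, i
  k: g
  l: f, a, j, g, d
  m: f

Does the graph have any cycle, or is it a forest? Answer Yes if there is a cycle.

Yes

DFS, tracking each vertex's parent; an edge to a visited non-parent vertex closes a cycle.
Start from m:
visit m (parent –)
  visit f (parent m)
    f–m: parent, skip
    visit l (parent f)
      l–f: parent, skip
      visit a (parent l)
        a–l: parent, skip
      visit j (parent l)
        j–l: parent, skip
        visit i (parent j)
          visit e (parent i)
            e–i: parent, skip
            visit d (parent e)
              d–l: l visited and ≠ parent → cycle
Cycle: l – j – i – e – d – l.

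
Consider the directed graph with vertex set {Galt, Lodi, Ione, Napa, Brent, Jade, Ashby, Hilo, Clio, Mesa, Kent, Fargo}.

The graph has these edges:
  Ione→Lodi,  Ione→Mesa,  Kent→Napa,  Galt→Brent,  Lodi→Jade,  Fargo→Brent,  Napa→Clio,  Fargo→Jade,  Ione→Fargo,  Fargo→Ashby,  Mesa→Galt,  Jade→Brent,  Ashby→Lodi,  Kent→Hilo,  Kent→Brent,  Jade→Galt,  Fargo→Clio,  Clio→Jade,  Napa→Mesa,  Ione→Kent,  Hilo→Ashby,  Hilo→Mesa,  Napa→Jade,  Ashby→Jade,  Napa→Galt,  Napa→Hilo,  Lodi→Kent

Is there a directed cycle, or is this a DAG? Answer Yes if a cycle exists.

DFS with white/gray/black marking, starting from Kent:
Kent gray
  Napa gray
    Jade gray
      Brent gray
      Brent black
      Galt gray
        Galt→Brent: Brent black — skip
      Galt black
    Jade black
    Mesa gray
      Mesa→Galt: Galt black — skip
    Mesa black
    Napa→Galt: Galt black — skip
    Clio gray
      Clio→Jade: Jade black — skip
    Clio black
    Hilo gray
      Hilo→Mesa: Mesa black — skip
      Ashby gray
        Ashby→Jade: Jade black — skip
        Lodi gray
          Lodi→Kent: Kent is gray → back edge
Back edge found, so a cycle exists: Kent → Napa → Hilo → Ashby → Lodi → Kent.

Yes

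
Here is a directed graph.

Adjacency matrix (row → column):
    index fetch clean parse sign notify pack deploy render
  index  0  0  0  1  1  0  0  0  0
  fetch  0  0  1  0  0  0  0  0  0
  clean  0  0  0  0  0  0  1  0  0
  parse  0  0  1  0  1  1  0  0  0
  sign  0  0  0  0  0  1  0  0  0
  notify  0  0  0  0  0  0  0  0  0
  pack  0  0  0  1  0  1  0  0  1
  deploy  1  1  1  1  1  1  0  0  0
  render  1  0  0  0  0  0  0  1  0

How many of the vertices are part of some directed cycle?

A vertex is on a directed cycle iff it belongs to a strongly connected component of size ≥ 2 (or has a self-loop).
The vertices on cycles are {pack, clean, fetch, index, parse, deploy, render} — 7 in total.

7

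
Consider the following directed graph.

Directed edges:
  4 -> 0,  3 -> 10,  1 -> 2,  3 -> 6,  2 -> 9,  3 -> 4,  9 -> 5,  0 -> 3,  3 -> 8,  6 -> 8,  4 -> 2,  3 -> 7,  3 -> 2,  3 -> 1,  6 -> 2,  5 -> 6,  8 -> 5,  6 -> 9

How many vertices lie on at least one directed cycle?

8

A vertex is on a directed cycle iff it belongs to a strongly connected component of size ≥ 2 (or has a self-loop).
The vertices on cycles are {0, 2, 3, 4, 5, 6, 8, 9} — 8 in total.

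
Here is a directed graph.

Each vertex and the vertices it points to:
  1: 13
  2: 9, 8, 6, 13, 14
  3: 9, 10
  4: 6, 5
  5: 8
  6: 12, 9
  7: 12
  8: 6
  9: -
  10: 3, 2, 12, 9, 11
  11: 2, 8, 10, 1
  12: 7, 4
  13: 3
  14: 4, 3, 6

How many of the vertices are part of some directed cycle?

A vertex is on a directed cycle iff it belongs to a strongly connected component of size ≥ 2 (or has a self-loop).
The vertices on cycles are {1, 2, 3, 4, 5, 6, 7, 8, 10, 11, 12, 13, 14} — 13 in total.

13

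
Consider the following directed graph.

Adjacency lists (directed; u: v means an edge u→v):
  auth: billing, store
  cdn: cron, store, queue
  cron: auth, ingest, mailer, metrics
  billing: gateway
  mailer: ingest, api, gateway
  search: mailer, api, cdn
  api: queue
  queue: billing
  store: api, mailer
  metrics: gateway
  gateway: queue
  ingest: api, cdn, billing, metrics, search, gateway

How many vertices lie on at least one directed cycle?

10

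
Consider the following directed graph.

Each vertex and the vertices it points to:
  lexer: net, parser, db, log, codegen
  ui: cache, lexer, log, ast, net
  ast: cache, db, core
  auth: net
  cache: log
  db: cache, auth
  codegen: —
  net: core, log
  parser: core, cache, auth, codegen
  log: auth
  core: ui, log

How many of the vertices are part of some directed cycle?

A vertex is on a directed cycle iff it belongs to a strongly connected component of size ≥ 2 (or has a self-loop).
The vertices on cycles are {db, ui, ast, log, net, auth, core, cache, lexer, parser} — 10 in total.

10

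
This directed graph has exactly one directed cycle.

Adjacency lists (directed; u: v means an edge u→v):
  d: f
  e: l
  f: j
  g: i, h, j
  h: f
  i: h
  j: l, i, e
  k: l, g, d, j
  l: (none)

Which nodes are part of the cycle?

f, h, i, j

DFS with gray/black marking from j:
j gray
  l gray
  l black
  i gray
    h gray
      f gray
        f→j: j is gray → back edge
Back edge closes the cycle j → i → h → f → j; its vertices are {f, h, i, j}.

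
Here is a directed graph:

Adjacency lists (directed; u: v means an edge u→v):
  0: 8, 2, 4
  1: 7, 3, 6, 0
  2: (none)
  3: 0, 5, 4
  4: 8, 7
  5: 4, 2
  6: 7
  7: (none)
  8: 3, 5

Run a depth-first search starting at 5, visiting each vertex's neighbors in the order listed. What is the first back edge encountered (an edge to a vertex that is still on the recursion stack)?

0→8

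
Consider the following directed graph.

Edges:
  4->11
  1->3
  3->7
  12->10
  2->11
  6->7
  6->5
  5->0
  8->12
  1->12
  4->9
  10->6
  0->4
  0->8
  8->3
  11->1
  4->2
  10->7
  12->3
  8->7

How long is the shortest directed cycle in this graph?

For each vertex v, BFS finds the shortest path from v back to v.
The shortest such closed walk is 5 → 0 → 8 → 12 → 10 → 6 → 5, length 6.

6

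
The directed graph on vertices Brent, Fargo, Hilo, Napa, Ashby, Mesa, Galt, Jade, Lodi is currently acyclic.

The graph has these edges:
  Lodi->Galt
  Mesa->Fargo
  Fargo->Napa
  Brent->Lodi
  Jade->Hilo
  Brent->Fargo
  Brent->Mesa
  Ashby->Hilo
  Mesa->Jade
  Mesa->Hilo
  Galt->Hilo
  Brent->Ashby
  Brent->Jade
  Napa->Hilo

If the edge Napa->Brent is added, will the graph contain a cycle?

Adding Napa→Brent creates a cycle iff Brent can already reach Napa.
Path from Brent: Brent → Fargo → Napa.
So Brent → … → Napa → Brent is a cycle.

Yes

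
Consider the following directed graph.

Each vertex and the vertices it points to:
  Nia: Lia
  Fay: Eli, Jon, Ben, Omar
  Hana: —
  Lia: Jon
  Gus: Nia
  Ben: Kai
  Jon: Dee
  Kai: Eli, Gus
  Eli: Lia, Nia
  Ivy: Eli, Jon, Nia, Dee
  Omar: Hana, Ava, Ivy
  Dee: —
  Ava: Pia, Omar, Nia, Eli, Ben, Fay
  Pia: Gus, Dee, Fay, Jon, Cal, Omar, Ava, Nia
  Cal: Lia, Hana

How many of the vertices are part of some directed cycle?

A vertex is on a directed cycle iff it belongs to a strongly connected component of size ≥ 2 (or has a self-loop).
The vertices on cycles are {Ava, Fay, Pia, Omar} — 4 in total.

4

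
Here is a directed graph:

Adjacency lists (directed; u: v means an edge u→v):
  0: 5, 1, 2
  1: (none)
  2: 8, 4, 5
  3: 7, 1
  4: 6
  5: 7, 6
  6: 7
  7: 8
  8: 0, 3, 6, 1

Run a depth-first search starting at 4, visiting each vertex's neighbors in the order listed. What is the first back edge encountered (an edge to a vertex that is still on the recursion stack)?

5→7

DFS from 4 (visiting each vertex's neighbors in the order listed); mark gray on enter, black on exit:
4 gray
  6 gray
    7 gray
      8 gray
        0 gray
          5 gray
            5→7: 7 is gray → back edge
First back edge: 5 → 7.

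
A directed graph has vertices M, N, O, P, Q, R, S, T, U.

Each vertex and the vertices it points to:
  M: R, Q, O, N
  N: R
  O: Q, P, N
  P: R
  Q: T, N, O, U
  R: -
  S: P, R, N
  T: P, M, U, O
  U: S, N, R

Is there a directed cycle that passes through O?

O is on a cycle iff O can reach itself via ≥1 edge.
O → Q → O — yes.

Yes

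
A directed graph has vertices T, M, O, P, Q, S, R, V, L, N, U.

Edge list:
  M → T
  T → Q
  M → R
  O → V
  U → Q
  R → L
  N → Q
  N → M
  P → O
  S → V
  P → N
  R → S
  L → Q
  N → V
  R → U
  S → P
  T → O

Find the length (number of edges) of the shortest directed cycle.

5

For each vertex v, BFS finds the shortest path from v back to v.
The shortest such closed walk is M → R → S → P → N → M, length 5.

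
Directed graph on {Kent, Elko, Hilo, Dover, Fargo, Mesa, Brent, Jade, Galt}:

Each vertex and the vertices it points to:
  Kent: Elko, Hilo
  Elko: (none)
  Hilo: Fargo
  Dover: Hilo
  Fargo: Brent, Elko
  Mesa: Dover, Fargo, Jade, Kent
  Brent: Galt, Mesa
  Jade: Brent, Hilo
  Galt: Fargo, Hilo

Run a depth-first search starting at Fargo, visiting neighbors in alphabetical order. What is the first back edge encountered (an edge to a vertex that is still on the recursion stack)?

DFS from Fargo (visiting neighbors in alphabetical order); mark gray on enter, black on exit:
Fargo gray
  Brent gray
    Galt gray
      Galt→Fargo: Fargo is gray → back edge
First back edge: Galt → Fargo.

Galt→Fargo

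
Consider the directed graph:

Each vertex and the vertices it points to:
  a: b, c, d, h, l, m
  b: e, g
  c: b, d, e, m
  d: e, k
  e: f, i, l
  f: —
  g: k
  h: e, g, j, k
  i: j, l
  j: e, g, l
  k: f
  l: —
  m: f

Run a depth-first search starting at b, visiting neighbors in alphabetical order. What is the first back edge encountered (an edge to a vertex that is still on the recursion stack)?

j->e

DFS from b (visiting neighbors in alphabetical order); mark gray on enter, black on exit:
b gray
  e gray
    f gray
    f black
    i gray
      j gray
        j→e: e is gray → back edge
First back edge: j → e.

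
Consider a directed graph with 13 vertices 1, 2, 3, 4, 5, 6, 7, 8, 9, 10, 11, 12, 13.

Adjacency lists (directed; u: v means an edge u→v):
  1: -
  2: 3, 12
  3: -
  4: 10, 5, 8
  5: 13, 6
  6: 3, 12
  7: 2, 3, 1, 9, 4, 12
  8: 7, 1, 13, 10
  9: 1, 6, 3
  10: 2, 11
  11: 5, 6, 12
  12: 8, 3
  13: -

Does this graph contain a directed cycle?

Yes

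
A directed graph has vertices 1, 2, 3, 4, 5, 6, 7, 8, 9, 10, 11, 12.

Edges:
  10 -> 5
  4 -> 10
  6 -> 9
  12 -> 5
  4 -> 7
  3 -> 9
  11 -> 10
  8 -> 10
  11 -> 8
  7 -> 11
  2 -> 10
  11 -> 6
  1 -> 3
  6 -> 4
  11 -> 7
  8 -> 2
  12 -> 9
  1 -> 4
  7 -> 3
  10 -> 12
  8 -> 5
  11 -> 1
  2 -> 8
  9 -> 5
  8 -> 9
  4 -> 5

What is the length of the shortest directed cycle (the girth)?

2

For each vertex v, BFS finds the shortest path from v back to v.
The shortest such closed walk is 11 → 7 → 11, length 2.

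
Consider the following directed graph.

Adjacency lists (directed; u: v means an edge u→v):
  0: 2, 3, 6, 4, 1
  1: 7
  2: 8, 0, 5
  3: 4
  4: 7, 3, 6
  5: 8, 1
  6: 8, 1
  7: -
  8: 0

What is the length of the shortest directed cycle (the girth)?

2

For each vertex v, BFS finds the shortest path from v back to v.
The shortest such closed walk is 2 → 0 → 2, length 2.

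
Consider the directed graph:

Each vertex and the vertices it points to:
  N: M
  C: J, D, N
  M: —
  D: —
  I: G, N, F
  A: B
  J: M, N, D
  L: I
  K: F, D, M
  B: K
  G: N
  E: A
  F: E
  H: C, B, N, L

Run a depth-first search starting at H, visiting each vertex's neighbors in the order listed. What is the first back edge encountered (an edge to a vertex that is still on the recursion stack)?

DFS from H (visiting each vertex's neighbors in the order listed); mark gray on enter, black on exit:
H gray
  C gray
    J gray
      M gray
      M black
      N gray
        N→M: M black — skip
      N black
      D gray
      D black
    J black
    C→D: D black — skip
    C→N: N black — skip
  C black
  B gray
    K gray
      F gray
        E gray
          A gray
            A→B: B is gray → back edge
First back edge: A → B.

A->B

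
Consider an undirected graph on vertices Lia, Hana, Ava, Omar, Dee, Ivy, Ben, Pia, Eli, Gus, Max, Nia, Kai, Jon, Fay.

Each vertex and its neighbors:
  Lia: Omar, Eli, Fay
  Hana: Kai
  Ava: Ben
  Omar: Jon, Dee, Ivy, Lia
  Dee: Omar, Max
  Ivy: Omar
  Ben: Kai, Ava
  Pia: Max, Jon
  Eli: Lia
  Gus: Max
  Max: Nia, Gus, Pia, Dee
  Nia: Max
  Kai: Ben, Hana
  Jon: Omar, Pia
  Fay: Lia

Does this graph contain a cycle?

Yes

DFS, tracking each vertex's parent; an edge to a visited non-parent vertex closes a cycle.
Start from Ava:
visit Ava (parent –)
  visit Ben (parent Ava)
    visit Kai (parent Ben)
      Kai–Ben: parent, skip
      visit Hana (parent Kai)
        Hana–Kai: parent, skip
    Ben–Ava: parent, skip
visit Lia (parent –)
  visit Omar (parent Lia)
    visit Jon (parent Omar)
      Jon–Omar: parent, skip
      visit Pia (parent Jon)
        visit Max (parent Pia)
          visit Nia (parent Max)
            Nia–Max: parent, skip
          visit Gus (parent Max)
            Gus–Max: parent, skip
          Max–Pia: parent, skip
          visit Dee (parent Max)
            Dee–Omar: Omar visited and ≠ parent → cycle
Cycle: Omar – Jon – Pia – Max – Dee – Omar.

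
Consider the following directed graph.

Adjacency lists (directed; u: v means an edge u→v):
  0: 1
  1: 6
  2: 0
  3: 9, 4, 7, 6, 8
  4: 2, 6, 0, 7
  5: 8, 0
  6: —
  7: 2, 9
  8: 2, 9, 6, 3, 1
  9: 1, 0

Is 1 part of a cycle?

No

1 lies on a cycle iff there is a path from 1 back to itself.
Exploring from 1, it never reaches itself; equivalently, its strongly connected component is a singleton.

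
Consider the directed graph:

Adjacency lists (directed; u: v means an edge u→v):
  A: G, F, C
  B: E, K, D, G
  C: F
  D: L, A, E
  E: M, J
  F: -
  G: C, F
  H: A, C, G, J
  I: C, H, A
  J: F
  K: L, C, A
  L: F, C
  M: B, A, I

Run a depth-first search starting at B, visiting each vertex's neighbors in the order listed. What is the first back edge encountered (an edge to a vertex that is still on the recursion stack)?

M→B

DFS from B (visiting each vertex's neighbors in the order listed); mark gray on enter, black on exit:
B gray
  E gray
    M gray
      M→B: B is gray → back edge
First back edge: M → B.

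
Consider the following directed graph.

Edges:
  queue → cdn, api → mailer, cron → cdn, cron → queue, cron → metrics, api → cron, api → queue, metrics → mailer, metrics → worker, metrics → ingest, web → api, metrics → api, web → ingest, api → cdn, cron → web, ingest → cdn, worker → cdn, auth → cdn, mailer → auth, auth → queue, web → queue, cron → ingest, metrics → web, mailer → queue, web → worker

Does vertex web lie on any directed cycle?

web is on a cycle iff web can reach itself via ≥1 edge.
web → api → cron → web — yes.

Yes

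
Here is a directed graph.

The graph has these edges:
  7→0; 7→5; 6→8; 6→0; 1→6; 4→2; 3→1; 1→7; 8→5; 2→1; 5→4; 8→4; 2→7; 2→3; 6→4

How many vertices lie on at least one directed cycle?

8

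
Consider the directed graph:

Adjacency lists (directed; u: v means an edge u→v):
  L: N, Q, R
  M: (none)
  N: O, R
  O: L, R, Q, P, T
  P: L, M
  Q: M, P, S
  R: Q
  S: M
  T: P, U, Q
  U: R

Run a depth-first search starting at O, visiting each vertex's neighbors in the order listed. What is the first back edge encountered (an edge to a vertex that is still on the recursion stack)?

N->O

DFS from O (visiting each vertex's neighbors in the order listed); mark gray on enter, black on exit:
O gray
  L gray
    N gray
      N→O: O is gray → back edge
First back edge: N → O.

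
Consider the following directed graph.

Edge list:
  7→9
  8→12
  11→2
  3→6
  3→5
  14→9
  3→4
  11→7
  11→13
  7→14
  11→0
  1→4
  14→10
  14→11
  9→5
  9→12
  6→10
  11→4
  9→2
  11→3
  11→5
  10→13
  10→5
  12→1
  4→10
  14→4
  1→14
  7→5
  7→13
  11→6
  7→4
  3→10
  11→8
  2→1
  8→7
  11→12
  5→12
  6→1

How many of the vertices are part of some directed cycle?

13

A vertex is on a directed cycle iff it belongs to a strongly connected component of size ≥ 2 (or has a self-loop).
The vertices on cycles are {1, 2, 3, 4, 5, 6, 7, 8, 9, 10, 11, 12, 14} — 13 in total.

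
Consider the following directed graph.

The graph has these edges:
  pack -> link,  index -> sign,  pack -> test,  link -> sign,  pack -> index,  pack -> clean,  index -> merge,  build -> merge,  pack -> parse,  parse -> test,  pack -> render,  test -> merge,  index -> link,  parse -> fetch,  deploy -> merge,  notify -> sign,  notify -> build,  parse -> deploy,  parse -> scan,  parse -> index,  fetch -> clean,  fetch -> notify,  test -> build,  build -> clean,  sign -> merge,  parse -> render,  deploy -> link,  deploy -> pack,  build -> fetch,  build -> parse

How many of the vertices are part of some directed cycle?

7

A vertex is on a directed cycle iff it belongs to a strongly connected component of size ≥ 2 (or has a self-loop).
The vertices on cycles are {pack, test, build, fetch, parse, deploy, notify} — 7 in total.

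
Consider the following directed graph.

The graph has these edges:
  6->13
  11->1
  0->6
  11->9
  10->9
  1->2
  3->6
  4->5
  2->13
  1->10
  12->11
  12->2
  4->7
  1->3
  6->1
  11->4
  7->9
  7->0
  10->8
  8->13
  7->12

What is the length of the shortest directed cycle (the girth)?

For each vertex v, BFS finds the shortest path from v back to v.
The shortest such closed walk is 1 → 3 → 6 → 1, length 3.

3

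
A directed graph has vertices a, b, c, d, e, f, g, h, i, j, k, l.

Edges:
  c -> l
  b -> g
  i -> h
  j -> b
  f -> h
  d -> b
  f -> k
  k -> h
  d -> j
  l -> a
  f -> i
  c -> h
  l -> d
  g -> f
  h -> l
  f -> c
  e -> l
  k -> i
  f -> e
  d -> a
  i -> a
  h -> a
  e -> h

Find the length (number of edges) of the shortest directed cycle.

For each vertex v, BFS finds the shortest path from v back to v.
The shortest such closed walk is g → f → h → l → d → b → g, length 6.

6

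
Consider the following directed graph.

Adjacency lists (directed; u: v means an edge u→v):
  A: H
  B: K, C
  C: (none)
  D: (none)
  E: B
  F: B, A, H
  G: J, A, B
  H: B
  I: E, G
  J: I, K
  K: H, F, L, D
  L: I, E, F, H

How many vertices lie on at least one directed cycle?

10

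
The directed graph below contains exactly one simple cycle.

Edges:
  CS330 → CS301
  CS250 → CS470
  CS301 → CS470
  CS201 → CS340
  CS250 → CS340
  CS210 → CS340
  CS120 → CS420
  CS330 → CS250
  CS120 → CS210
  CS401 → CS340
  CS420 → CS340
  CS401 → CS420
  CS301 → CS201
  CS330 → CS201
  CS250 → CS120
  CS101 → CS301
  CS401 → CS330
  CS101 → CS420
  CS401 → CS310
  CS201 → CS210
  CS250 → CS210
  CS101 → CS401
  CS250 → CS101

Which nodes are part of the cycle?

CS101, CS250, CS330, CS401

DFS with gray/black marking from CS330:
CS330 gray
  CS201 gray
    CS340 gray
    CS340 black
    CS210 gray
      CS210→CS340: CS340 black — skip
    CS210 black
  CS201 black
  CS250 gray
    CS101 gray
      CS401 gray
        CS401→CS330: CS330 is gray → back edge
Back edge closes the cycle CS330 → CS250 → CS101 → CS401 → CS330; its vertices are {CS101, CS250, CS330, CS401}.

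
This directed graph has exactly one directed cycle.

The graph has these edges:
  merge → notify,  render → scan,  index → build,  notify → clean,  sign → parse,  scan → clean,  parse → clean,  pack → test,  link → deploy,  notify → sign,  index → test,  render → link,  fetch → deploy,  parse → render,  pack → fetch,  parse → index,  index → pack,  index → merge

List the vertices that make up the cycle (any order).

sign, index, merge, parse, notify

DFS with gray/black marking from sign:
sign gray
  parse gray
    render gray
      link gray
        deploy gray
        deploy black
      link black
      scan gray
        clean gray
        clean black
      scan black
    render black
    index gray
      test gray
      test black
      merge gray
        notify gray
          notify→sign: sign is gray → back edge
Back edge closes the cycle sign → parse → index → merge → notify → sign; its vertices are {sign, index, merge, parse, notify}.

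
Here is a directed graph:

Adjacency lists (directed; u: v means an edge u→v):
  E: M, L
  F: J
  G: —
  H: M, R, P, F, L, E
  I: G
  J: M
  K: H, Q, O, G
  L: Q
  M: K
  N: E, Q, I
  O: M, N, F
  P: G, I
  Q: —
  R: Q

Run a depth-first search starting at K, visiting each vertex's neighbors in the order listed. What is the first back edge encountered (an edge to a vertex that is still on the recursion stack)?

DFS from K (visiting each vertex's neighbors in the order listed); mark gray on enter, black on exit:
K gray
  H gray
    M gray
      M→K: K is gray → back edge
First back edge: M → K.

M->K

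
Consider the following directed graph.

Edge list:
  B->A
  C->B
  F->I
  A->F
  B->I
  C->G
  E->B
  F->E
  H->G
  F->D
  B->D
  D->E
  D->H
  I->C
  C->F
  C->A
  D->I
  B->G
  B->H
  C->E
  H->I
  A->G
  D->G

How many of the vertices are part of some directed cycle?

8

A vertex is on a directed cycle iff it belongs to a strongly connected component of size ≥ 2 (or has a self-loop).
The vertices on cycles are {A, B, C, D, E, F, H, I} — 8 in total.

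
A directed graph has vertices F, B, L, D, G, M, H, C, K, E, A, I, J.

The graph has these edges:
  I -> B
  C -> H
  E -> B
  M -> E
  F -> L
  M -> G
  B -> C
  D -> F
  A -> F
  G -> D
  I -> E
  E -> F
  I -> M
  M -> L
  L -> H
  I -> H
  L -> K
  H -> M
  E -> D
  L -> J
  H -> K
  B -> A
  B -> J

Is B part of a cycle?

B is on a cycle iff B can reach itself via ≥1 edge.
B → C → H → M → E → B — yes.

Yes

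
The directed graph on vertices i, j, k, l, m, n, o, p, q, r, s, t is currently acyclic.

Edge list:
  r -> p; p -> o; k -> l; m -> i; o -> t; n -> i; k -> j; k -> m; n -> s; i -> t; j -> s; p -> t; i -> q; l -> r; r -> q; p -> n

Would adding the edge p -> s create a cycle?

No

Adding p→s creates a cycle iff s can already reach p.
Explore from s: no path reaches p. The graph stays acyclic.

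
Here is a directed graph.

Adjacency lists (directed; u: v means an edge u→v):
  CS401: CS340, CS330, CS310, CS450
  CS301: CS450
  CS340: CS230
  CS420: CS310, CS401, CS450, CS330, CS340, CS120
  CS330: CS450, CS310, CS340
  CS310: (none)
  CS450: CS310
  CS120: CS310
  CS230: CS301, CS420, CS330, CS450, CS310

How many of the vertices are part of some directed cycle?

5

A vertex is on a directed cycle iff it belongs to a strongly connected component of size ≥ 2 (or has a self-loop).
The vertices on cycles are {CS230, CS330, CS340, CS401, CS420} — 5 in total.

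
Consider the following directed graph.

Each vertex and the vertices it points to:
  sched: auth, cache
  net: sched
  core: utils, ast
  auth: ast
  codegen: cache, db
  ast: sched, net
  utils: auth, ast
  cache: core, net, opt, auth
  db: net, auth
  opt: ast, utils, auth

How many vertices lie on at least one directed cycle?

A vertex is on a directed cycle iff it belongs to a strongly connected component of size ≥ 2 (or has a self-loop).
The vertices on cycles are {ast, net, opt, auth, core, cache, sched, utils} — 8 in total.

8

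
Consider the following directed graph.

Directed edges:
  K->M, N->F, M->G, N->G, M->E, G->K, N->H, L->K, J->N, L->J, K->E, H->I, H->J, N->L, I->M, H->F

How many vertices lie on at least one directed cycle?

A vertex is on a directed cycle iff it belongs to a strongly connected component of size ≥ 2 (or has a self-loop).
The vertices on cycles are {G, H, J, K, L, M, N} — 7 in total.

7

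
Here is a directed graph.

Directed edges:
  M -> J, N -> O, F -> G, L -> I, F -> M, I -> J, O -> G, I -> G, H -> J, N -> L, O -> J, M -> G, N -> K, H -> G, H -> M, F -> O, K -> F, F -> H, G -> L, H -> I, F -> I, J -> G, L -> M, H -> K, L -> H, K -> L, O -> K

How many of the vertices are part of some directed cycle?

9

A vertex is on a directed cycle iff it belongs to a strongly connected component of size ≥ 2 (or has a self-loop).
The vertices on cycles are {F, G, H, I, J, K, L, M, O} — 9 in total.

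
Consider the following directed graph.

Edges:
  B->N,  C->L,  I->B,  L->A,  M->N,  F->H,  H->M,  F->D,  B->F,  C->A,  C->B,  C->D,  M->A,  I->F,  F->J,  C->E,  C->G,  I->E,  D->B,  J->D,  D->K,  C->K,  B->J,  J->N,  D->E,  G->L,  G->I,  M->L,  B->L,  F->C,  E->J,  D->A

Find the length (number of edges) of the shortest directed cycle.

For each vertex v, BFS finds the shortest path from v back to v.
The shortest such closed walk is F → D → B → F, length 3.

3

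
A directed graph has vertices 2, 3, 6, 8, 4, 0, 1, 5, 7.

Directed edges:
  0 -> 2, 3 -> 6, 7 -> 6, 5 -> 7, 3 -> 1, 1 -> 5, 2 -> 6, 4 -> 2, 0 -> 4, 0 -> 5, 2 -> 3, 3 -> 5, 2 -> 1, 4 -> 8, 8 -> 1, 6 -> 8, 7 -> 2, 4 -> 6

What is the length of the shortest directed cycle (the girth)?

4

For each vertex v, BFS finds the shortest path from v back to v.
The shortest such closed walk is 5 → 7 → 2 → 1 → 5, length 4.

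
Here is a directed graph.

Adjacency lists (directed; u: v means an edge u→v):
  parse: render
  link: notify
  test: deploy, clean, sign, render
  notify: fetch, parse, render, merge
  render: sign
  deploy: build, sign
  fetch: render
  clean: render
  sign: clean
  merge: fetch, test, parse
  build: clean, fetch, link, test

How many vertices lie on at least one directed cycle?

A vertex is on a directed cycle iff it belongs to a strongly connected component of size ≥ 2 (or has a self-loop).
The vertices on cycles are {link, sign, test, build, clean, merge, deploy, notify, render} — 9 in total.

9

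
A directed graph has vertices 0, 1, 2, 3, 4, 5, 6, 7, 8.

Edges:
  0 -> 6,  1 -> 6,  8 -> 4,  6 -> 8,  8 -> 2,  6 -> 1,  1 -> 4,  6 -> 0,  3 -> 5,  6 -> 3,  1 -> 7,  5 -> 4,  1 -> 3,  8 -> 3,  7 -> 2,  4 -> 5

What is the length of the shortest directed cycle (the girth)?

2

For each vertex v, BFS finds the shortest path from v back to v.
The shortest such closed walk is 0 → 6 → 0, length 2.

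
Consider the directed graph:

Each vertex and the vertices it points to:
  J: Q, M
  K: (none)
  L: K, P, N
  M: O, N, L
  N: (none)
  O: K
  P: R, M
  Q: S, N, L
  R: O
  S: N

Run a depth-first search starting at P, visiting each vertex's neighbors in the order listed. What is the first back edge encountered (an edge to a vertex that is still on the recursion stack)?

L->P

DFS from P (visiting each vertex's neighbors in the order listed); mark gray on enter, black on exit:
P gray
  R gray
    O gray
      K gray
      K black
    O black
  R black
  M gray
    M→O: O black — skip
    N gray
    N black
    L gray
      L→K: K black — skip
      L→P: P is gray → back edge
First back edge: L → P.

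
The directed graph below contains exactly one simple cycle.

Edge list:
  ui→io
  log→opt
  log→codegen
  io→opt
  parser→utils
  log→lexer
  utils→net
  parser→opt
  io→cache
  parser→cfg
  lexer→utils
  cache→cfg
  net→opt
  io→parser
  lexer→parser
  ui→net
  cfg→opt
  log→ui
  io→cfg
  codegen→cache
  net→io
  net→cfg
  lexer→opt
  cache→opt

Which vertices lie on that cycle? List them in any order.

io, net, utils, parser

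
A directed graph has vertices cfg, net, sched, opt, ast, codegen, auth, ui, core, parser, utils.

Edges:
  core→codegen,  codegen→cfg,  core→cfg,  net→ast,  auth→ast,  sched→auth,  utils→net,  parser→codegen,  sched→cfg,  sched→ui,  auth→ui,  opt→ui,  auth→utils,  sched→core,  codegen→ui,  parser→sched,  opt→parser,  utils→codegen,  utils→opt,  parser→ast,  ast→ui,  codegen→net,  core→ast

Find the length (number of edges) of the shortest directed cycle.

5

For each vertex v, BFS finds the shortest path from v back to v.
The shortest such closed walk is parser → sched → auth → utils → opt → parser, length 5.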